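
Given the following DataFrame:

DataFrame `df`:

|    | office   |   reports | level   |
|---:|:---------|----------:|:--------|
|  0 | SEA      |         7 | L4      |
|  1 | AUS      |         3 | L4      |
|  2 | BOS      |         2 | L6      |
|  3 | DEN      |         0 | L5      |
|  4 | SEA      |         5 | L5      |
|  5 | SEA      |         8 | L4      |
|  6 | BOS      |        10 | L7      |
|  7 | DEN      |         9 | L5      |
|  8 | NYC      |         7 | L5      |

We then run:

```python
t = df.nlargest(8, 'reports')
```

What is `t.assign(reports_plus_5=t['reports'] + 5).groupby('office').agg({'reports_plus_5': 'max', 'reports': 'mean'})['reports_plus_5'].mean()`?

12.4

take 8 rows with largest reports:
  office  reports level
6    BOS       10    L7
7    DEN        9    L5
5    SEA        8    L4
0    SEA        7    L4
8    NYC        7    L5
4    SEA        5    L5
1    AUS        3    L4
2    BOS        2    L6
add column reports_plus_5 = t['reports'] + 5:
  office  reports level  reports_plus_5
6    BOS       10    L7              15
7    DEN        9    L5              14
5    SEA        8    L4              13
0    SEA        7    L4              12
8    NYC        7    L5              12
4    SEA        5    L5              10
1    AUS        3    L4               8
2    BOS        2    L6               7
group by office: max(reports_plus_5), mean(reports):
        reports_plus_5   reports
office                          
AUS                  8  3.000000
BOS                 15  6.000000
DEN                 14  9.000000
NYC                 12  7.000000
SEA                 13  6.666667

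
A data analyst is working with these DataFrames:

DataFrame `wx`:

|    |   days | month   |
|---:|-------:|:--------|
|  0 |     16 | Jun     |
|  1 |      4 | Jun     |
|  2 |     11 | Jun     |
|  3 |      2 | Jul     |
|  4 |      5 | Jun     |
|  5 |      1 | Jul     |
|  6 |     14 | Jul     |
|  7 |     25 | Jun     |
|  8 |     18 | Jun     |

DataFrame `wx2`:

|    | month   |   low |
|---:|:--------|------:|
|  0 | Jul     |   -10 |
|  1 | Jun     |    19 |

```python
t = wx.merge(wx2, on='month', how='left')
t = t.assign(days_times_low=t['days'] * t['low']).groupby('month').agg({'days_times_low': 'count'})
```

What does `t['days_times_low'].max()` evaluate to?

merge on 'month' (how='left') → 9 rows:
   days month  low
0    16   Jun   19
1     4   Jun   19
2    11   Jun   19
3     2   Jul  -10
4     5   Jun   19
5     1   Jul  -10
6    14   Jul  -10
7    25   Jun   19
8    18   Jun   19
add column days_times_low = t['days'] * t['low']:
   days month  low  days_times_low
0    16   Jun   19             304
1     4   Jun   19              76
2    11   Jun   19             209
3     2   Jul  -10             -20
4     5   Jun   19              95
5     1   Jul  -10             -10
6    14   Jul  -10            -140
7    25   Jun   19             475
8    18   Jun   19             342
group by month, count of days_times_low:
       days_times_low
month                
Jul                 3
Jun                 6
Taking the max of column 'days_times_low' gives 6.

6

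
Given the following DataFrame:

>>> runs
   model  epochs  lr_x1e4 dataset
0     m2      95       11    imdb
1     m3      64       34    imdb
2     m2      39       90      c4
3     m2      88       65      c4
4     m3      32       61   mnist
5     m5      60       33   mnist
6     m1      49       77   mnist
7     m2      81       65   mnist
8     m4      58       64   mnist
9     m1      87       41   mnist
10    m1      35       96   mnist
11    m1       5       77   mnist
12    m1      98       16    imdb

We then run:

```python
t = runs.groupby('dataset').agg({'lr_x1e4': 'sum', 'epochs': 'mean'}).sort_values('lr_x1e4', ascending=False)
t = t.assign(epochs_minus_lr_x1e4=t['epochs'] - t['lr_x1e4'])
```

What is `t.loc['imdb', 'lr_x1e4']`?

61

group by dataset: sum(lr_x1e4), mean(epochs):
         lr_x1e4     epochs
dataset                    
c4           155  63.500000
imdb          61  85.666667
mnist        514  50.875000
sort by lr_x1e4 descending:
         lr_x1e4     epochs
dataset                    
mnist        514  50.875000
c4           155  63.500000
imdb          61  85.666667
add column epochs_minus_lr_x1e4 = t['epochs'] - t['lr_x1e4']:
         lr_x1e4     epochs  epochs_minus_lr_x1e4
dataset                                          
mnist        514  50.875000           -463.125000
c4           155  63.500000            -91.500000
imdb          61  85.666667             24.666667
So loc['imdb', 'lr_x1e4'] = 61.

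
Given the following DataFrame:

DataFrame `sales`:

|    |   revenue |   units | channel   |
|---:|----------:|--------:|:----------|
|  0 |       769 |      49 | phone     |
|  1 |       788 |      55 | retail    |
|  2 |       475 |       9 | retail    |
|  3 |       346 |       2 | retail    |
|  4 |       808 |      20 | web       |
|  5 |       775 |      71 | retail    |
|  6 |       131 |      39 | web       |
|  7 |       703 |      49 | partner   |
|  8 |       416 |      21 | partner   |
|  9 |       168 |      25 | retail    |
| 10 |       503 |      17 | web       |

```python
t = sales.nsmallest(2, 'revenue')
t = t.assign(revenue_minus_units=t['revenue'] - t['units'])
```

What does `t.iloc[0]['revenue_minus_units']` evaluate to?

take 2 rows with smallest revenue:
   revenue  units channel
6      131     39     web
9      168     25  retail
add column revenue_minus_units = t['revenue'] - t['units']:
   revenue  units channel  revenue_minus_units
6      131     39     web                   92
9      168     25  retail                  143
Hence 92.

92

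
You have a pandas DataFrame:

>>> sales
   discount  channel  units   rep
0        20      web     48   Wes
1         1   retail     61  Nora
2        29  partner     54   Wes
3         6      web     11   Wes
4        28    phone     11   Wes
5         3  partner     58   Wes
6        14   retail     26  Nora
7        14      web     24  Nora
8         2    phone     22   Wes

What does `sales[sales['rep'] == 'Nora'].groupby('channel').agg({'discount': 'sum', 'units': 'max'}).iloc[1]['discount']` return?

filter rows where rep == 'Nora':
   discount channel  units   rep
1         1  retail     61  Nora
6        14  retail     26  Nora
7        14     web     24  Nora
group by channel: sum(discount), max(units):
         discount  units
channel                 
retail         15     61
web            14     24
So iloc[1]['discount'] = 14.

14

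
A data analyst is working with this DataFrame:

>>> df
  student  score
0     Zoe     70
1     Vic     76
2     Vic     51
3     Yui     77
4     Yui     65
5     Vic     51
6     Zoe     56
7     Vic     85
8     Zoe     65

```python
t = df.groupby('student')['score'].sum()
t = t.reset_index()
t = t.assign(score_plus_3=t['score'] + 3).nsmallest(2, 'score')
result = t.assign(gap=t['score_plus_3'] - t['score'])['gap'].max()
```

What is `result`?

3

group by student, sum of score:
student
Vic    263
Yui    142
Zoe    191
Name: score, dtype: int64
reset_index():
  student  score
0     Vic    263
1     Yui    142
2     Zoe    191
add column score_plus_3 = t['score'] + 3:
  student  score  score_plus_3
0     Vic    263           266
1     Yui    142           145
2     Zoe    191           194
take 2 rows with smallest score:
  student  score  score_plus_3
1     Yui    142           145
2     Zoe    191           194
add column gap = t['score_plus_3'] - t['score']:
  student  score  score_plus_3  gap
1     Yui    142           145    3
2     Zoe    191           194    3
max of column 'gap' → 3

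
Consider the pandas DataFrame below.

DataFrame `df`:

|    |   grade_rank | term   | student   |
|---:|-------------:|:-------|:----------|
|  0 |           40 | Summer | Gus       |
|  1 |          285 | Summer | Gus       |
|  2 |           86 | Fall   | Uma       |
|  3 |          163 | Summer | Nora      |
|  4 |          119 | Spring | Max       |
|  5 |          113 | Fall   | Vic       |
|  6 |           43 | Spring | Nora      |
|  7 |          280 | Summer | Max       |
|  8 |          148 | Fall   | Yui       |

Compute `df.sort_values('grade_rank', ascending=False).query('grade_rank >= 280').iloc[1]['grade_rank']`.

280

sort by grade_rank descending:
   grade_rank    term student
1         285  Summer     Gus
7         280  Summer     Max
3         163  Summer    Nora
8         148    Fall     Yui
4         119  Spring     Max
5         113    Fall     Vic
2          86    Fall     Uma
6          43  Spring    Nora
0          40  Summer     Gus
filter rows where grade_rank >= 280:
   grade_rank    term student
1         285  Summer     Gus
7         280  Summer     Max
Taking the value at position 1, column 'grade_rank' gives 280.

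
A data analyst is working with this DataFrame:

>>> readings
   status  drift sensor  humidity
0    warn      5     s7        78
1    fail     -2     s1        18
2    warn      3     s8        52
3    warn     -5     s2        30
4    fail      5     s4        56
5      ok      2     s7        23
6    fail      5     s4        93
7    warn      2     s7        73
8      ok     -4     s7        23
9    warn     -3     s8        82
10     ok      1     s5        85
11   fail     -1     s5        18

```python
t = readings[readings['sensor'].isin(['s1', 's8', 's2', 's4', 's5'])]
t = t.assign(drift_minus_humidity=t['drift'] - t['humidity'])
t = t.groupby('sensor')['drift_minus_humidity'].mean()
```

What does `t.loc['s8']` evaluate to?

-67.0

filter rows where sensor in ['s1', 's8', 's2', 's4', 's5']:
   status  drift sensor  humidity
1    fail     -2     s1        18
2    warn      3     s8        52
3    warn     -5     s2        30
4    fail      5     s4        56
6    fail      5     s4        93
9    warn     -3     s8        82
10     ok      1     s5        85
11   fail     -1     s5        18
add column drift_minus_humidity = t['drift'] - t['humidity']:
   status  drift sensor  humidity  drift_minus_humidity
1    fail     -2     s1        18                   -20
2    warn      3     s8        52                   -49
3    warn     -5     s2        30                   -35
4    fail      5     s4        56                   -51
6    fail      5     s4        93                   -88
9    warn     -3     s8        82                   -85
10     ok      1     s5        85                   -84
11   fail     -1     s5        18                   -19
group by sensor, mean of drift_minus_humidity:
sensor
s1   -20.0
s2   -35.0
s4   -69.5
s5   -51.5
s8   -67.0
Name: drift_minus_humidity, dtype: float64
value at index 's8' → -67.0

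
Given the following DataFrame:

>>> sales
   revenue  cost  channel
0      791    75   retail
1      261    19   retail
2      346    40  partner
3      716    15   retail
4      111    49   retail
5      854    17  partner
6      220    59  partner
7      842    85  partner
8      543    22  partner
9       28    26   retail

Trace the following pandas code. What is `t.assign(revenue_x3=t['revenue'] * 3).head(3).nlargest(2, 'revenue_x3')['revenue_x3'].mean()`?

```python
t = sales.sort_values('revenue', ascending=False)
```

2544.0

sort by revenue descending:
   revenue  cost  channel
5      854    17  partner
7      842    85  partner
0      791    75   retail
3      716    15   retail
8      543    22  partner
2      346    40  partner
1      261    19   retail
6      220    59  partner
4      111    49   retail
9       28    26   retail
add column revenue_x3 = t['revenue'] * 3:
   revenue  cost  channel  revenue_x3
5      854    17  partner        2562
7      842    85  partner        2526
0      791    75   retail        2373
3      716    15   retail        2148
8      543    22  partner        1629
2      346    40  partner        1038
1      261    19   retail         783
6      220    59  partner         660
4      111    49   retail         333
9       28    26   retail          84
take first 3 rows:
   revenue  cost  channel  revenue_x3
5      854    17  partner        2562
7      842    85  partner        2526
0      791    75   retail        2373
take 2 rows with largest revenue_x3:
   revenue  cost  channel  revenue_x3
5      854    17  partner        2562
7      842    85  partner        2526
Reading off the mean of column 'revenue_x3', we get 2544.0.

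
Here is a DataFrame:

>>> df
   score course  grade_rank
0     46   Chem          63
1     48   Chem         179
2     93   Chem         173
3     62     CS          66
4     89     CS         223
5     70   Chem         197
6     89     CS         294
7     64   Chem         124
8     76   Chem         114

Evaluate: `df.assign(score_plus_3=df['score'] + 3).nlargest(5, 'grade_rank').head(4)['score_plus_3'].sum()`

308

add column score_plus_3 = df['score'] + 3:
   score course  grade_rank  score_plus_3
0     46   Chem          63            49
1     48   Chem         179            51
2     93   Chem         173            96
3     62     CS          66            65
4     89     CS         223            92
5     70   Chem         197            73
6     89     CS         294            92
7     64   Chem         124            67
8     76   Chem         114            79
take 5 rows with largest grade_rank:
   score course  grade_rank  score_plus_3
6     89     CS         294            92
4     89     CS         223            92
5     70   Chem         197            73
1     48   Chem         179            51
2     93   Chem         173            96
take first 4 rows:
   score course  grade_rank  score_plus_3
6     89     CS         294            92
4     89     CS         223            92
5     70   Chem         197            73
1     48   Chem         179            51
sum of column 'score_plus_3' → 308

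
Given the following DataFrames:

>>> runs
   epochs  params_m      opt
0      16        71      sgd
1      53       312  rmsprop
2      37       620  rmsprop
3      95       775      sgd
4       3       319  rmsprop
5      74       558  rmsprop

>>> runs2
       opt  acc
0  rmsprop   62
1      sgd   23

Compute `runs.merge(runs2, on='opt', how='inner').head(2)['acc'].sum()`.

85

merge on 'opt' (how='inner') → 6 rows:
   epochs  params_m      opt  acc
0      16        71      sgd   23
1      53       312  rmsprop   62
2      37       620  rmsprop   62
3      95       775      sgd   23
4       3       319  rmsprop   62
5      74       558  rmsprop   62
take first 2 rows:
   epochs  params_m      opt  acc
0      16        71      sgd   23
1      53       312  rmsprop   62
The sum of column 'acc' is 85.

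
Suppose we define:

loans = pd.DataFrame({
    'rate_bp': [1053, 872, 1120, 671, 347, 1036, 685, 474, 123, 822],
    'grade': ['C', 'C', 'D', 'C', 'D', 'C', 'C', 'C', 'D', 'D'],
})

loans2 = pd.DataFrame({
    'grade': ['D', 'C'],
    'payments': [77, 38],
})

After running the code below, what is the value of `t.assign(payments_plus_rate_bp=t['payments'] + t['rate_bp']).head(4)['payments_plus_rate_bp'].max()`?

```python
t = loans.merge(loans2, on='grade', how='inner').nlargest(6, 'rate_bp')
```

merge on 'grade' (how='inner') → 10 rows:
   rate_bp grade  payments
0     1053     C        38
1      872     C        38
2     1120     D        77
3      671     C        38
4      347     D        77
5     1036     C        38
6      685     C        38
7      474     C        38
8      123     D        77
9      822     D        77
take 6 rows with largest rate_bp:
   rate_bp grade  payments
2     1120     D        77
0     1053     C        38
5     1036     C        38
1      872     C        38
9      822     D        77
6      685     C        38
add column payments_plus_rate_bp = t['payments'] + t['rate_bp']:
   rate_bp grade  payments  payments_plus_rate_bp
2     1120     D        77                   1197
0     1053     C        38                   1091
5     1036     C        38                   1074
1      872     C        38                    910
9      822     D        77                    899
6      685     C        38                    723
take first 4 rows:
   rate_bp grade  payments  payments_plus_rate_bp
2     1120     D        77                   1197
0     1053     C        38                   1091
5     1036     C        38                   1074
1      872     C        38                    910

1197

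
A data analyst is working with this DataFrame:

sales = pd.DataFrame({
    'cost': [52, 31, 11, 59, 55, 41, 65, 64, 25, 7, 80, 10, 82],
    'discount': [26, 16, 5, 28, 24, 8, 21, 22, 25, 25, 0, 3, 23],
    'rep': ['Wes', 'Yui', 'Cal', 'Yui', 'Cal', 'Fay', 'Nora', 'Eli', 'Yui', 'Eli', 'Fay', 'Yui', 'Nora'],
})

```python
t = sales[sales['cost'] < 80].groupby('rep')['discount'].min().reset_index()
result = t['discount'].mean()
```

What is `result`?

filter rows where cost < 80:
    cost  discount   rep
0     52        26   Wes
1     31        16   Yui
2     11         5   Cal
3     59        28   Yui
4     55        24   Cal
5     41         8   Fay
6     65        21  Nora
7     64        22   Eli
8     25        25   Yui
9      7        25   Eli
11    10         3   Yui
group by rep, min of discount:
rep
Cal      5
Eli     22
Fay      8
Nora    21
Wes     26
Yui      3
Name: discount, dtype: int64
reset_index():
    rep  discount
0   Cal         5
1   Eli        22
2   Fay         8
3  Nora        21
4   Wes        26
5   Yui         3

14.1666666667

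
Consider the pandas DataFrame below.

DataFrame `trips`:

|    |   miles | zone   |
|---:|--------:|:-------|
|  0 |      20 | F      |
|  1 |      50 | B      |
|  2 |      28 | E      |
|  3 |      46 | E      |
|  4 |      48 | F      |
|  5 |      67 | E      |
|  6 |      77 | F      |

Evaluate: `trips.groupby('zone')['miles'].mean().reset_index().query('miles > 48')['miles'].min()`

48.3333333333

group by zone, mean of miles:
zone
B    50.000000
E    47.000000
F    48.333333
Name: miles, dtype: float64
reset_index():
  zone      miles
0    B  50.000000
1    E  47.000000
2    F  48.333333
filter rows where miles > 48:
  zone      miles
0    B  50.000000
2    F  48.333333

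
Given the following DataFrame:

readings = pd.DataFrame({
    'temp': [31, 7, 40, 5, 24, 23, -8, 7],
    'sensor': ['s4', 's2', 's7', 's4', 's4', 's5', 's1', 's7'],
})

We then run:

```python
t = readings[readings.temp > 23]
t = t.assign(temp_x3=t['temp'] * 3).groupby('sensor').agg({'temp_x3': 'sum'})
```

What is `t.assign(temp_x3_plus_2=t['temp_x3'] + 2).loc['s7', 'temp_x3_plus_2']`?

122

filter rows where temp > 23:
   temp sensor
0    31     s4
2    40     s7
4    24     s4
add column temp_x3 = t['temp'] * 3:
   temp sensor  temp_x3
0    31     s4       93
2    40     s7      120
4    24     s4       72
group by sensor, sum of temp_x3:
        temp_x3
sensor         
s4          165
s7          120
add column temp_x3_plus_2 = t['temp_x3'] + 2:
        temp_x3  temp_x3_plus_2
sensor                         
s4          165             167
s7          120             122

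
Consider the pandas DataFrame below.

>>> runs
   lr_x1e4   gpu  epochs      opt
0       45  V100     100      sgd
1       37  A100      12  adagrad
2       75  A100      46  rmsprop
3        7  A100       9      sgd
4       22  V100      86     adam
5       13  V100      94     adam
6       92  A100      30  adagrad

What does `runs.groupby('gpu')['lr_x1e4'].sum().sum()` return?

291

group by gpu, sum of lr_x1e4:
gpu
A100    211
V100     80
Name: lr_x1e4, dtype: int64
Then the sum of the resulting series: 291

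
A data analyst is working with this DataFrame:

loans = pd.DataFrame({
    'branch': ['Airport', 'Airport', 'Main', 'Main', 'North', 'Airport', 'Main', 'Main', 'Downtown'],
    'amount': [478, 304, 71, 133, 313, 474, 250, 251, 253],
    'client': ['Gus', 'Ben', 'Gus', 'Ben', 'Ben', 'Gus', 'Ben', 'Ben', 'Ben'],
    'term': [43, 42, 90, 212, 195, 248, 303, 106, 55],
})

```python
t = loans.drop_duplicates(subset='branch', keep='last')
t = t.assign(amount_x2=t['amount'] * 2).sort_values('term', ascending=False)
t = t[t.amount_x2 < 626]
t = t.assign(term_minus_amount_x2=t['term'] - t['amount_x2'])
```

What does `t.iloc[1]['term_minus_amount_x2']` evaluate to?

drop duplicate branch (keep=last):
     branch  amount client  term
4     North     313    Ben   195
5   Airport     474    Gus   248
7      Main     251    Ben   106
8  Downtown     253    Ben    55
add column amount_x2 = t['amount'] * 2:
     branch  amount client  term  amount_x2
4     North     313    Ben   195        626
5   Airport     474    Gus   248        948
7      Main     251    Ben   106        502
8  Downtown     253    Ben    55        506
sort by term descending:
     branch  amount client  term  amount_x2
5   Airport     474    Gus   248        948
4     North     313    Ben   195        626
7      Main     251    Ben   106        502
8  Downtown     253    Ben    55        506
filter rows where amount_x2 < 626:
     branch  amount client  term  amount_x2
7      Main     251    Ben   106        502
8  Downtown     253    Ben    55        506
add column term_minus_amount_x2 = t['term'] - t['amount_x2']:
     branch  amount client  term  amount_x2  term_minus_amount_x2
7      Main     251    Ben   106        502                  -396
8  Downtown     253    Ben    55        506                  -451

-451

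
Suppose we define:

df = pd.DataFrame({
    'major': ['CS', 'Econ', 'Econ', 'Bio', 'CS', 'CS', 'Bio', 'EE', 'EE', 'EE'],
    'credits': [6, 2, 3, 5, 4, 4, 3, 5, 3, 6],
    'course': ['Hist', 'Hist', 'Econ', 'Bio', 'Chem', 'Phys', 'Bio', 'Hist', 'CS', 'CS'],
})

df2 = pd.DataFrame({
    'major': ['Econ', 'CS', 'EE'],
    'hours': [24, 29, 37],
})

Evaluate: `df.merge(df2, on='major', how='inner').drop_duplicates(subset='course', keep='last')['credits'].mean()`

merge on 'major' (how='inner') → 8 rows:
  major  credits course  hours
0    CS        6   Hist     29
1  Econ        2   Hist     24
2  Econ        3   Econ     24
3    CS        4   Chem     29
4    CS        4   Phys     29
5    EE        5   Hist     37
6    EE        3     CS     37
7    EE        6     CS     37
drop duplicate course (keep=last):
  major  credits course  hours
2  Econ        3   Econ     24
3    CS        4   Chem     29
4    CS        4   Phys     29
5    EE        5   Hist     37
7    EE        6     CS     37
Reading off the mean of column 'credits', we get 4.4.

4.4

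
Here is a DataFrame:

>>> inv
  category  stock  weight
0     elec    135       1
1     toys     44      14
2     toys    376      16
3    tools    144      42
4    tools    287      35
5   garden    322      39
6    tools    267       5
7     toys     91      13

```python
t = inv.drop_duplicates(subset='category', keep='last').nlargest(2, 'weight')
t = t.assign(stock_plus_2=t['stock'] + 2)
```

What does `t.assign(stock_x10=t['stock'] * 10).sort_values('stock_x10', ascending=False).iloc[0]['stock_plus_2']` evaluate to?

324

drop duplicate category (keep=last):
  category  stock  weight
0     elec    135       1
5   garden    322      39
6    tools    267       5
7     toys     91      13
take 2 rows with largest weight:
  category  stock  weight
5   garden    322      39
7     toys     91      13
add column stock_plus_2 = t['stock'] + 2:
  category  stock  weight  stock_plus_2
5   garden    322      39           324
7     toys     91      13            93
add column stock_x10 = t['stock'] * 10:
  category  stock  weight  stock_plus_2  stock_x10
5   garden    322      39           324       3220
7     toys     91      13            93        910
sort by stock_x10 descending:
  category  stock  weight  stock_plus_2  stock_x10
5   garden    322      39           324       3220
7     toys     91      13            93        910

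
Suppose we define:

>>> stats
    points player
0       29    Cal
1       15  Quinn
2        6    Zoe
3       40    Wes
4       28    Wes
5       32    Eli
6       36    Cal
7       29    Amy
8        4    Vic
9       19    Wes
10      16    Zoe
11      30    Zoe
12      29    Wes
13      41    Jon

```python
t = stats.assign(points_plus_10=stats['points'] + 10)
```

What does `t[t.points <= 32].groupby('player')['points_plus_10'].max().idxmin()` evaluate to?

Vic

add column points_plus_10 = stats['points'] + 10:
    points player  points_plus_10
0       29    Cal              39
1       15  Quinn              25
2        6    Zoe              16
3       40    Wes              50
4       28    Wes              38
5       32    Eli              42
6       36    Cal              46
7       29    Amy              39
8        4    Vic              14
9       19    Wes              29
10      16    Zoe              26
11      30    Zoe              40
12      29    Wes              39
13      41    Jon              51
filter rows where points <= 32:
    points player  points_plus_10
0       29    Cal              39
1       15  Quinn              25
2        6    Zoe              16
4       28    Wes              38
5       32    Eli              42
7       29    Amy              39
8        4    Vic              14
9       19    Wes              29
10      16    Zoe              26
11      30    Zoe              40
12      29    Wes              39
group by player, max of points_plus_10:
player
Amy      39
Cal      39
Eli      42
Quinn    25
Vic      14
Wes      39
Zoe      40
Name: points_plus_10, dtype: int64
Reading off the label with the smallest value, we get Vic.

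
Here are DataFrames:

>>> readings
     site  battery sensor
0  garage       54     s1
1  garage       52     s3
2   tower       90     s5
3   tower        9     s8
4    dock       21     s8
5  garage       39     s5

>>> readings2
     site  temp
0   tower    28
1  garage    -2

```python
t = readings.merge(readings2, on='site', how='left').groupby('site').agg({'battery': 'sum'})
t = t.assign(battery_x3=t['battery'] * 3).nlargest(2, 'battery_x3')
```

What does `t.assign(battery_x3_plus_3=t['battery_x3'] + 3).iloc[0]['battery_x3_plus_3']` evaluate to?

438

merge on 'site' (how='left') → 6 rows:
     site  battery sensor  temp
0  garage       54     s1  -2.0
1  garage       52     s3  -2.0
2   tower       90     s5  28.0
3   tower        9     s8  28.0
4    dock       21     s8   NaN
5  garage       39     s5  -2.0
group by site, sum of battery:
        battery
site           
dock         21
garage      145
tower        99
add column battery_x3 = t['battery'] * 3:
        battery  battery_x3
site                       
dock         21          63
garage      145         435
tower        99         297
take 2 rows with largest battery_x3:
        battery  battery_x3
site                       
garage      145         435
tower        99         297
add column battery_x3_plus_3 = t['battery_x3'] + 3:
        battery  battery_x3  battery_x3_plus_3
site                                          
garage      145         435                438
tower        99         297                300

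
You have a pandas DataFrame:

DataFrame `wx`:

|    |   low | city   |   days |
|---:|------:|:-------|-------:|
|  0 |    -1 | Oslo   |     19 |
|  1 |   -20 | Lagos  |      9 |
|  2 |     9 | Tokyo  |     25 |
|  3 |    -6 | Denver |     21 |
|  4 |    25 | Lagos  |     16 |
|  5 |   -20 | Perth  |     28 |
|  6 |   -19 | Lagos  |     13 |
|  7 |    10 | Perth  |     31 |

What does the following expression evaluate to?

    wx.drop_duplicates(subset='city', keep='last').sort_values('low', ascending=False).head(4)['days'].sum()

drop duplicate city (keep=last):
   low    city  days
0   -1    Oslo    19
2    9   Tokyo    25
3   -6  Denver    21
6  -19   Lagos    13
7   10   Perth    31
sort by low descending:
   low    city  days
7   10   Perth    31
2    9   Tokyo    25
0   -1    Oslo    19
3   -6  Denver    21
6  -19   Lagos    13
take first 4 rows:
   low    city  days
7   10   Perth    31
2    9   Tokyo    25
0   -1    Oslo    19
3   -6  Denver    21
The sum of column 'days' is 96.

96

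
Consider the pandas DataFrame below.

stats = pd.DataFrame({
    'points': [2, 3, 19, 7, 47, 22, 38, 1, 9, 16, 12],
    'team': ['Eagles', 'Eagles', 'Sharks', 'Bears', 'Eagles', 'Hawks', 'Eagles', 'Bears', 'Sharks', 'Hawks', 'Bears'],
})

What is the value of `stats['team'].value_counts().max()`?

value_counts of team:
team
Eagles    4
Bears     3
Sharks    2
Hawks     2
Name: count, dtype: int64
Then the max of the resulting series: 4

4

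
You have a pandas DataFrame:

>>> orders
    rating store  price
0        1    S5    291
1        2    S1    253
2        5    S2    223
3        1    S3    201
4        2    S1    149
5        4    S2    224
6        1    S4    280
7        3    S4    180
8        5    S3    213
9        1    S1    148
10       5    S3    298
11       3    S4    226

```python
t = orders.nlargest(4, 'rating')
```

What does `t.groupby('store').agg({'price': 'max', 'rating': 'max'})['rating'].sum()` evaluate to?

take 4 rows with largest rating:
    rating store  price
2        5    S2    223
8        5    S3    213
10       5    S3    298
5        4    S2    224
group by store: max(price), max(rating):
       price  rating
store               
S2       224       5
S3       298       5
The sum of column 'rating' is 10.

10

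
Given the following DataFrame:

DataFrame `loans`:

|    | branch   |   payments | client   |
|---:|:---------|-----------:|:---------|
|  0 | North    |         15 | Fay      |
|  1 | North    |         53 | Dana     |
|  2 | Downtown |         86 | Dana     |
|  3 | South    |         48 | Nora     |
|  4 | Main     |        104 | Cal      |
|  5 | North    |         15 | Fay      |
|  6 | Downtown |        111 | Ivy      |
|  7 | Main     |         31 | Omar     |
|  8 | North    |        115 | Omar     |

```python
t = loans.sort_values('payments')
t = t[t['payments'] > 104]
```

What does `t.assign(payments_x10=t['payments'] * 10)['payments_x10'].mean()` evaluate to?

sort by payments:
     branch  payments client
0     North        15    Fay
5     North        15    Fay
7      Main        31   Omar
3     South        48   Nora
1     North        53   Dana
2  Downtown        86   Dana
4      Main       104    Cal
6  Downtown       111    Ivy
8     North       115   Omar
filter rows where payments > 104:
     branch  payments client
6  Downtown       111    Ivy
8     North       115   Omar
add column payments_x10 = t['payments'] * 10:
     branch  payments client  payments_x10
6  Downtown       111    Ivy          1110
8     North       115   Omar          1150

1130.0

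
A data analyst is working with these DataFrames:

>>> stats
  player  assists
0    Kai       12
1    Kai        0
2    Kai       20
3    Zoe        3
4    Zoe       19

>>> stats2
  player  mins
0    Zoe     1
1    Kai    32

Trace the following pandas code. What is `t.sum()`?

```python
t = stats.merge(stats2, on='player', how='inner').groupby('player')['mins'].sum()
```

merge on 'player' (how='inner') → 5 rows:
  player  assists  mins
0    Kai       12    32
1    Kai        0    32
2    Kai       20    32
3    Zoe        3     1
4    Zoe       19     1
group by player, sum of mins:
player
Kai    96
Zoe     2
Name: mins, dtype: int64
Reading off the sum of the resulting series, we get 98.

98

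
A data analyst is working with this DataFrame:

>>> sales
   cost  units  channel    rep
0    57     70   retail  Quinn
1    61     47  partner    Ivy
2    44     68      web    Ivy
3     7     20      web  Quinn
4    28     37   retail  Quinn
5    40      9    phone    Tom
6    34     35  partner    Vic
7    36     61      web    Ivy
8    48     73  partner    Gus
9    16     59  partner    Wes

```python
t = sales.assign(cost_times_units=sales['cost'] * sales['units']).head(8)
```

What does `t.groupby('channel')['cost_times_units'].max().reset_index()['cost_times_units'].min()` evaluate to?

360

add column cost_times_units = sales['cost'] * sales['units']:
   cost  units  channel    rep  cost_times_units
0    57     70   retail  Quinn              3990
1    61     47  partner    Ivy              2867
2    44     68      web    Ivy              2992
3     7     20      web  Quinn               140
4    28     37   retail  Quinn              1036
5    40      9    phone    Tom               360
6    34     35  partner    Vic              1190
7    36     61      web    Ivy              2196
8    48     73  partner    Gus              3504
9    16     59  partner    Wes               944
take first 8 rows:
   cost  units  channel    rep  cost_times_units
0    57     70   retail  Quinn              3990
1    61     47  partner    Ivy              2867
2    44     68      web    Ivy              2992
3     7     20      web  Quinn               140
4    28     37   retail  Quinn              1036
5    40      9    phone    Tom               360
6    34     35  partner    Vic              1190
7    36     61      web    Ivy              2196
group by channel, max of cost_times_units:
channel
partner    2867
phone       360
retail     3990
web        2992
Name: cost_times_units, dtype: int64
reset_index():
   channel  cost_times_units
0  partner              2867
1    phone               360
2   retail              3990
3      web              2992
Hence 360.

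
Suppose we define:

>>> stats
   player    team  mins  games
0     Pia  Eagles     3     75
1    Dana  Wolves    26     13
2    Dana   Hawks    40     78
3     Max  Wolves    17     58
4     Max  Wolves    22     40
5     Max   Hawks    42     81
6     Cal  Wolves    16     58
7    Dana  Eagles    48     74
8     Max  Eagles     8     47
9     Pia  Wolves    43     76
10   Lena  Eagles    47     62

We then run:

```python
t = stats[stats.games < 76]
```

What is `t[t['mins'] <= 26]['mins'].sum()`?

filter rows where games < 76:
   player    team  mins  games
0     Pia  Eagles     3     75
1    Dana  Wolves    26     13
3     Max  Wolves    17     58
4     Max  Wolves    22     40
6     Cal  Wolves    16     58
7    Dana  Eagles    48     74
8     Max  Eagles     8     47
10   Lena  Eagles    47     62
filter rows where mins <= 26:
  player    team  mins  games
0    Pia  Eagles     3     75
1   Dana  Wolves    26     13
3    Max  Wolves    17     58
4    Max  Wolves    22     40
6    Cal  Wolves    16     58
8    Max  Eagles     8     47

92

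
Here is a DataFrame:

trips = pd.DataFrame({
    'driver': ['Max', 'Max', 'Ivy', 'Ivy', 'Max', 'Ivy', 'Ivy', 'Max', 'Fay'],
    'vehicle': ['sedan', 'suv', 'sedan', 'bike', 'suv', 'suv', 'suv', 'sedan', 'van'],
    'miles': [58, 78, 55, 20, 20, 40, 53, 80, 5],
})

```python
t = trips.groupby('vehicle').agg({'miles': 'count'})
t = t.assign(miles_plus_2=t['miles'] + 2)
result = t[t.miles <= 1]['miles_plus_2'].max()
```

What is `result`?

group by vehicle, count of miles:
         miles
vehicle       
bike         1
sedan        3
suv          4
van          1
add column miles_plus_2 = t['miles'] + 2:
         miles  miles_plus_2
vehicle                     
bike         1             3
sedan        3             5
suv          4             6
van          1             3
filter rows where miles <= 1:
         miles  miles_plus_2
vehicle                     
bike         1             3
van          1             3

3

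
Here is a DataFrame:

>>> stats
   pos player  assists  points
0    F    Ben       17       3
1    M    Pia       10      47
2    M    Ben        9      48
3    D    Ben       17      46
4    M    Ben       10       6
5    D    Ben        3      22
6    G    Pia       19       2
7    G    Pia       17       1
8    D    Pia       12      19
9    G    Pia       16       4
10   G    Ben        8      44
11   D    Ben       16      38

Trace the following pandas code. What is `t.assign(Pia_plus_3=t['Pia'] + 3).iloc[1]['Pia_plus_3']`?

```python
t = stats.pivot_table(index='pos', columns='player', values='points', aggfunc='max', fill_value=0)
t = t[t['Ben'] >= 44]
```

7

pivot: rows=pos, cols=player, max(points):
player  Ben  Pia
pos             
D        46   19
F         3    0
G        44    4
M        48   47
filter rows where Ben >= 44:
player  Ben  Pia
pos             
D        46   19
G        44    4
M        48   47
add column Pia_plus_3 = t['Pia'] + 3:
player  Ben  Pia  Pia_plus_3
pos                         
D        46   19          22
G        44    4           7
M        48   47          50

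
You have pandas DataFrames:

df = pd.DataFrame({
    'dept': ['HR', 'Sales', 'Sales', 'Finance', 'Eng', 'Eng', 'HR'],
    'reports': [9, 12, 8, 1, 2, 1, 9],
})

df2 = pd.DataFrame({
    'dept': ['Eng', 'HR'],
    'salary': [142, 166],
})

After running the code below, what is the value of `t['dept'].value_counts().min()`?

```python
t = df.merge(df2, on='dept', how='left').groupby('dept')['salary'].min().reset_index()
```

1

merge on 'dept' (how='left') → 7 rows:
      dept  reports  salary
0       HR        9   166.0
1    Sales       12     NaN
2    Sales        8     NaN
3  Finance        1     NaN
4      Eng        2   142.0
5      Eng        1   142.0
6       HR        9   166.0
group by dept, min of salary:
dept
Eng        142.0
Finance      NaN
HR         166.0
Sales        NaN
Name: salary, dtype: float64
reset_index():
      dept  salary
0      Eng   142.0
1  Finance     NaN
2       HR   166.0
3    Sales     NaN
value_counts of dept:
dept
Eng        1
Finance    1
HR         1
Sales      1
Name: count, dtype: int64
min of the resulting series → 1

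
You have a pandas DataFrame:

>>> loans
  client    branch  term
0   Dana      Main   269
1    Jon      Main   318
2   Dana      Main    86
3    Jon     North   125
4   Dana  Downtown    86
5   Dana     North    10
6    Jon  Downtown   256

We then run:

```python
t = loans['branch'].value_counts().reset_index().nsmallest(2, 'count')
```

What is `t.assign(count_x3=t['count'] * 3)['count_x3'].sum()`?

12

value_counts of branch:
branch
Main        3
North       2
Downtown    2
Name: count, dtype: int64
reset_index():
     branch  count
0      Main      3
1     North      2
2  Downtown      2
take 2 rows with smallest count:
     branch  count
1     North      2
2  Downtown      2
add column count_x3 = t['count'] * 3:
     branch  count  count_x3
1     North      2         6
2  Downtown      2         6
sum of column 'count_x3' → 12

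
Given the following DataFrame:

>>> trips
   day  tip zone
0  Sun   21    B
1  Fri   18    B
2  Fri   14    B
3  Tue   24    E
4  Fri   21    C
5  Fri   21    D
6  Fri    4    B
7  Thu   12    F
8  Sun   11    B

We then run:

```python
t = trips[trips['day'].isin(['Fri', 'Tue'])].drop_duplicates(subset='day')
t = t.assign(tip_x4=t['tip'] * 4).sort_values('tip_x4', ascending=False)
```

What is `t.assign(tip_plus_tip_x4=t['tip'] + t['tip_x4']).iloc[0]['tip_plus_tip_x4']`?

120

filter rows where day in ['Fri', 'Tue']:
   day  tip zone
1  Fri   18    B
2  Fri   14    B
3  Tue   24    E
4  Fri   21    C
5  Fri   21    D
6  Fri    4    B
drop duplicate day (keep=first):
   day  tip zone
1  Fri   18    B
3  Tue   24    E
add column tip_x4 = t['tip'] * 4:
   day  tip zone  tip_x4
1  Fri   18    B      72
3  Tue   24    E      96
sort by tip_x4 descending:
   day  tip zone  tip_x4
3  Tue   24    E      96
1  Fri   18    B      72
add column tip_plus_tip_x4 = t['tip'] + t['tip_x4']:
   day  tip zone  tip_x4  tip_plus_tip_x4
3  Tue   24    E      96              120
1  Fri   18    B      72               90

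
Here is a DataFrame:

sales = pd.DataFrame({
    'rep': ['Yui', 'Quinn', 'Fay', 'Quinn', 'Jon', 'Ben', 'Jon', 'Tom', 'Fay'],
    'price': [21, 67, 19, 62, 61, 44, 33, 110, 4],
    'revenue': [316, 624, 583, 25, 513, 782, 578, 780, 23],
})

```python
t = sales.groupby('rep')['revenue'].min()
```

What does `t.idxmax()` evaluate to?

Ben

group by rep, min of revenue:
rep
Ben      782
Fay       23
Jon      513
Quinn     25
Tom      780
Yui      316
Name: revenue, dtype: int64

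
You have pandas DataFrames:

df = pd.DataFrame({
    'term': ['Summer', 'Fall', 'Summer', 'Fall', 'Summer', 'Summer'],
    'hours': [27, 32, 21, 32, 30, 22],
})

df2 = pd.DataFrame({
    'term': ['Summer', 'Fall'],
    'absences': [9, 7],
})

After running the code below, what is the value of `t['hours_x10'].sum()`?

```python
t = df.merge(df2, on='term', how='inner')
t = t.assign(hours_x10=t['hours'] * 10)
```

merge on 'term' (how='inner') → 6 rows:
     term  hours  absences
0  Summer     27         9
1    Fall     32         7
2  Summer     21         9
3    Fall     32         7
4  Summer     30         9
5  Summer     22         9
add column hours_x10 = t['hours'] * 10:
     term  hours  absences  hours_x10
0  Summer     27         9        270
1    Fall     32         7        320
2  Summer     21         9        210
3    Fall     32         7        320
4  Summer     30         9        300
5  Summer     22         9        220

1640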